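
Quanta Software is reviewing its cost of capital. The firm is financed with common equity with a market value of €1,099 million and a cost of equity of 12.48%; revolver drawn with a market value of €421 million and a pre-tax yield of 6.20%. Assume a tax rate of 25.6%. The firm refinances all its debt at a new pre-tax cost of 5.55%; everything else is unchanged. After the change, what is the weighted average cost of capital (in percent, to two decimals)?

After the change:
Total capital V = 1099 + 421 = 1520.
Equity: weight = 1099/1520 = 0.7230; cost = 12.48%.
Revolver drawn: weight = 421/1520 = 0.2770; after-tax cost = 5.55% × (1 − 25.6%) = 4.1292%.
WACC = 0.7230 × 12.4800% + 0.2770 × 4.1292% = 10.1670%.

10.17%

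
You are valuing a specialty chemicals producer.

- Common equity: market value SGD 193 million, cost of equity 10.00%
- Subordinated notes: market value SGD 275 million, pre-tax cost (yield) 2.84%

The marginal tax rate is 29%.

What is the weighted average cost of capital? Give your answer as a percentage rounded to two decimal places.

Total capital V = 193 + 275 = 468.
Equity: weight = 193/468 = 0.4124; cost = 10%.
Subordinated notes: weight = 275/468 = 0.5876; after-tax cost = 2.84% × (1 − 29%) = 2.0164%.
WACC = 0.4124 × 10.0000% + 0.5876 × 2.0164% = 5.3088%.

5.31%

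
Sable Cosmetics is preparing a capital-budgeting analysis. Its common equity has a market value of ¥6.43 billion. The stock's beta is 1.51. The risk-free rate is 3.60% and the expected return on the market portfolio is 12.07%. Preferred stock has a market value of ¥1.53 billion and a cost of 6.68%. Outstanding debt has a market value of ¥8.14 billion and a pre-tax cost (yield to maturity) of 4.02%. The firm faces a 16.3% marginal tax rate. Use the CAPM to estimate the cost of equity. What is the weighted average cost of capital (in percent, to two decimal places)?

8.88%

Market risk premium = 12.07% − 3.6% = 8.47%.
Cost of equity via CAPM: Re = 3.6% + 1.51 × 8.47% = 16.3897%.
Total capital V = 6.43 + 1.53 + 8.14 = 16.1.
Equity: weight = 6.43/16.1 = 0.3994; cost = 16.3897%.
Preferred: weight = 1.53/16.1 = 0.0950; cost = 6.68%.
Debt: weight = 8.14/16.1 = 0.5056; after-tax cost = 4.02% × (1 − 16.3%) = 3.3647%.
WACC = 0.3994 × 16.3897% + 0.0950 × 6.6800% + 0.5056 × 3.3647% = 8.8817%.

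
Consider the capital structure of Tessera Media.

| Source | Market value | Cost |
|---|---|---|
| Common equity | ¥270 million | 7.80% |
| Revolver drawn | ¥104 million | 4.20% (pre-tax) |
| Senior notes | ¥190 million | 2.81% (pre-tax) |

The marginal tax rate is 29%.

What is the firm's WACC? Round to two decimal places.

Total capital V = 270 + 104 + 190 = 564.
Equity: weight = 270/564 = 0.4787; cost = 7.8%.
Revolver drawn: weight = 104/564 = 0.1844; after-tax cost = 4.2% × (1 − 29%) = 2.9820%.
Senior notes: weight = 190/564 = 0.3369; after-tax cost = 2.81% × (1 − 29%) = 1.9951%.
WACC = 0.4787 × 7.8000% + 0.1844 × 2.9820% + 0.3369 × 1.9951% = 4.9560%.

4.96%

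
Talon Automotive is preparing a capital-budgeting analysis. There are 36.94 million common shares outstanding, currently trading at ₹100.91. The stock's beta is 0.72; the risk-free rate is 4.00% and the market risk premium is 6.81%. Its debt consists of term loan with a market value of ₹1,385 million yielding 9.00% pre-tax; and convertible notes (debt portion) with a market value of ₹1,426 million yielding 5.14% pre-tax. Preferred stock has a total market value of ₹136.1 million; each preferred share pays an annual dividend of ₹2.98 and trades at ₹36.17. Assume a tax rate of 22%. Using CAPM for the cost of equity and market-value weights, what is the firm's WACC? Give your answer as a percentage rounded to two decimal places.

7.45%

Cost of equity via CAPM: Re = 4.0% + 0.72 × 6.81% = 8.9032%.
Cost of preferred: Rp = 2.98 / 36.17 = 8.2389%.
Market value of equity E = 100.91 × 36.94m = 3727.6154m.
Total capital V = 3727.6154 + 136.1 + 1385 + 1426 = 6674.7154.
Equity: weight = 3727.6154/6674.7154 = 0.5585; cost = 8.9032%.
Preferred: weight = 136.1/6674.7154 = 0.0204; cost = 8.2389%.
Term loan: weight = 1385/6674.7154 = 0.2075; after-tax cost = 9% × (1 − 22%) = 7.0200%.
Convertible notes (debt portion): weight = 1426/6674.7154 = 0.2136; after-tax cost = 5.14% × (1 − 22%) = 4.0092%.
WACC = 0.5585 × 8.9032% + 0.0204 × 8.2389% + 0.2075 × 7.0200% + 0.2136 × 4.0092% = 7.4533%.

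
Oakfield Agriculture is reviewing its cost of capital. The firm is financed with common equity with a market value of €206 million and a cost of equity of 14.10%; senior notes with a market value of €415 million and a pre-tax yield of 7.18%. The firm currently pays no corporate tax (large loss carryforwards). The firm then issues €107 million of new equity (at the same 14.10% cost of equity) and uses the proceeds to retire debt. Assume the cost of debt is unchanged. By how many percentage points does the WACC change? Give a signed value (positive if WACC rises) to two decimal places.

+1.19 pp

Current WACC:
Total capital V = 206 + 415 = 621.
Equity: weight = 206/621 = 0.3317; cost = 14.1%.
Senior notes: weight = 415/621 = 0.6683; after-tax cost = 7.18% × (1 − 0%) = 7.1800%.
WACC = 0.3317 × 14.1000% + 0.6683 × 7.1800% = 9.4755%.
After the change:
Total capital V = 313 + 308 = 621.
Equity: weight = 313/621 = 0.5040; cost = 14.1%.
Senior notes: weight = 308/621 = 0.4960; after-tax cost = 7.18% × (1 − 0%) = 7.1800%.
WACC = 0.5040 × 14.1000% + 0.4960 × 7.1800% = 10.6679%.
Change in WACC = 10.6679% − 9.4755% = 1.1923 pp.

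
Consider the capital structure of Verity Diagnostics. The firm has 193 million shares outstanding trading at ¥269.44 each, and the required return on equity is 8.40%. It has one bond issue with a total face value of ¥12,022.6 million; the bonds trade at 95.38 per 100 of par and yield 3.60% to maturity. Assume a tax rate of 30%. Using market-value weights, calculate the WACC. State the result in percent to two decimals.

Market value of equity E = 269.44 × 193m = 52001.92m. Market value of debt D = 12022.6m × 95.38/100 = 11467.15588m.
Total capital V = 52001.92 + 11467.15588 = 63469.07588.
Equity: weight = 52001.92/63469.07588 = 0.8193; cost = 8.4%.
Bonds outstanding: weight = 11467.15588/63469.07588 = 0.1807; after-tax cost = 3.6% × (1 − 30%) = 2.5200%.
WACC = 0.8193 × 8.4000% + 0.1807 × 2.5200% = 7.3376%.

7.34%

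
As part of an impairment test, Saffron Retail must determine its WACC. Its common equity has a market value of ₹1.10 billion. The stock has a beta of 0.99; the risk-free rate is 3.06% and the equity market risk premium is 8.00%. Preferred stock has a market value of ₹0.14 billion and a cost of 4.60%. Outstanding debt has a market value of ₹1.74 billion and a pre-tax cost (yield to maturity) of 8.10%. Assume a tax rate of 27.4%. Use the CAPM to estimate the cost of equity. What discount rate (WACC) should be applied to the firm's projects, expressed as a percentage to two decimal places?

7.70%

Cost of equity via CAPM: Re = 3.06% + 0.99 × 8.0% = 10.9800%.
Total capital V = 1.1 + 0.14 + 1.74 = 2.98.
Equity: weight = 1.1/2.98 = 0.3691; cost = 10.98%.
Preferred: weight = 0.14/2.98 = 0.0470; cost = 4.6%.
Debt: weight = 1.74/2.98 = 0.5839; after-tax cost = 8.1% × (1 − 27.4%) = 5.8806%.
WACC = 0.3691 × 10.9800% + 0.0470 × 4.6000% + 0.5839 × 5.8806% = 7.7028%.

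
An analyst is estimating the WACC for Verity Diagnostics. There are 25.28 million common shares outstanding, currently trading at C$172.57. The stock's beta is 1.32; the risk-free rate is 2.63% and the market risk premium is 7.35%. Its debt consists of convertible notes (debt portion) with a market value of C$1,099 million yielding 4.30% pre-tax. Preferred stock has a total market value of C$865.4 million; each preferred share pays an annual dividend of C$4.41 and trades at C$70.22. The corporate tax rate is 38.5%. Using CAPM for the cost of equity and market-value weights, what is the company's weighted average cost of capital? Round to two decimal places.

Cost of equity via CAPM: Re = 2.63% + 1.32 × 7.35% = 12.3320%.
Cost of preferred: Rp = 4.41 / 70.22 = 6.2803%.
Market value of equity E = 172.57 × 25.28m = 4362.5696m.
Total capital V = 4362.5696 + 865.4 + 1099 = 6326.9696.
Equity: weight = 4362.5696/6326.9696 = 0.6895; cost = 12.332%.
Preferred: weight = 865.4/6326.9696 = 0.1368; cost = 6.2803%.
Convertible notes (debt portion): weight = 1099/6326.9696 = 0.1737; after-tax cost = 4.3% × (1 − 38.5%) = 2.6445%.
WACC = 0.6895 × 12.3320% + 0.1368 × 6.2803% + 0.1737 × 2.6445% = 9.8215%.

9.82%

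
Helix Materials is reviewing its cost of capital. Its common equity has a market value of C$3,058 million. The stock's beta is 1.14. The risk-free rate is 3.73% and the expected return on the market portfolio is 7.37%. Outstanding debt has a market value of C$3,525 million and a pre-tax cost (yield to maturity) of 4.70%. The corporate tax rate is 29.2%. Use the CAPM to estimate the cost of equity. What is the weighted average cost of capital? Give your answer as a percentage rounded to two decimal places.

Market risk premium = 7.37% − 3.73% = 3.64%.
Cost of equity via CAPM: Re = 3.73% + 1.14 × 3.64% = 7.8796%.
Total capital V = 3058 + 3525 = 6583.
Equity: weight = 3058/6583 = 0.4645; cost = 7.8796%.
Debt: weight = 3525/6583 = 0.5355; after-tax cost = 4.7% × (1 − 29.2%) = 3.3276%.
WACC = 0.4645 × 7.8796% + 0.5355 × 3.3276% = 5.4421%.

5.44%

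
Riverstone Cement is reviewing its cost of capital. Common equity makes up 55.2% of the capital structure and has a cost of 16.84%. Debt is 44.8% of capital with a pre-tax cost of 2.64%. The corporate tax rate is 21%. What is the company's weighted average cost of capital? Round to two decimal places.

After-tax cost of debt = 2.64% × (1 − 21%) = 2.0856%.
WACC = 0.552 × 16.8400% + 0.448 × 2.0856% = 10.2300%.

10.23%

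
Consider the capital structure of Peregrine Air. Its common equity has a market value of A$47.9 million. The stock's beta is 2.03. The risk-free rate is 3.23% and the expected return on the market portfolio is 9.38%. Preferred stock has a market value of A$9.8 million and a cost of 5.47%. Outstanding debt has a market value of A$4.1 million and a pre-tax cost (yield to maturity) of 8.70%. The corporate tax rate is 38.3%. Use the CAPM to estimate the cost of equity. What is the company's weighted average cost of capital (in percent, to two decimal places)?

Market risk premium = 9.38% − 3.23% = 6.15%.
Cost of equity via CAPM: Re = 3.23% + 2.03 × 6.15% = 15.7145%.
Total capital V = 47.9 + 9.8 + 4.1 = 61.8.
Equity: weight = 47.9/61.8 = 0.7751; cost = 15.7145%.
Preferred: weight = 9.8/61.8 = 0.1586; cost = 5.47%.
Debt: weight = 4.1/61.8 = 0.0663; after-tax cost = 8.7% × (1 − 38.3%) = 5.3679%.
WACC = 0.7751 × 15.7145% + 0.1586 × 5.4700% + 0.0663 × 5.3679% = 13.4035%.

13.40%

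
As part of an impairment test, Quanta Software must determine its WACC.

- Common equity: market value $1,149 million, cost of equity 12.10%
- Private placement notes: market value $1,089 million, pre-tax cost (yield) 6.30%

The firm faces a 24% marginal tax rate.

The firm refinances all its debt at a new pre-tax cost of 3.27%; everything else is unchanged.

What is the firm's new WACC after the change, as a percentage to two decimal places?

After the change:
Total capital V = 1149 + 1089 = 2238.
Equity: weight = 1149/2238 = 0.5134; cost = 12.1%.
Private placement notes: weight = 1089/2238 = 0.4866; after-tax cost = 3.27% × (1 − 24%) = 2.4852%.
WACC = 0.5134 × 12.1000% + 0.4866 × 2.4852% = 7.4215%.

7.42%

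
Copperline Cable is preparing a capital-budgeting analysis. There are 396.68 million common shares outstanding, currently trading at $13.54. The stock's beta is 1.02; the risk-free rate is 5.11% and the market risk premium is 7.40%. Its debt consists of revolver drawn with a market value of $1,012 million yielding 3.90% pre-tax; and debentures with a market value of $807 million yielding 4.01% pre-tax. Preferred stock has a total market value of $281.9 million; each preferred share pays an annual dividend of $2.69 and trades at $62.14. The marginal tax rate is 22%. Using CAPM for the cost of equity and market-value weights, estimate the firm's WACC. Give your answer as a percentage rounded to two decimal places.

Cost of equity via CAPM: Re = 5.11% + 1.02 × 7.4% = 12.6580%.
Cost of preferred: Rp = 2.69 / 62.14 = 4.3289%.
Market value of equity E = 13.54 × 396.68m = 5371.0472m.
Total capital V = 5371.0472 + 281.9 + 1012 + 807 = 7471.9472.
Equity: weight = 5371.0472/7471.9472 = 0.7188; cost = 12.658%.
Preferred: weight = 281.9/7471.9472 = 0.0377; cost = 4.3289%.
Revolver drawn: weight = 1012/7471.9472 = 0.1354; after-tax cost = 3.9% × (1 − 22%) = 3.0420%.
Debentures: weight = 807/7471.9472 = 0.1080; after-tax cost = 4.01% × (1 − 22%) = 3.1278%.
WACC = 0.7188 × 12.6580% + 0.0377 × 4.3289% + 0.1354 × 3.0420% + 0.1080 × 3.1278% = 10.0121%.

10.01%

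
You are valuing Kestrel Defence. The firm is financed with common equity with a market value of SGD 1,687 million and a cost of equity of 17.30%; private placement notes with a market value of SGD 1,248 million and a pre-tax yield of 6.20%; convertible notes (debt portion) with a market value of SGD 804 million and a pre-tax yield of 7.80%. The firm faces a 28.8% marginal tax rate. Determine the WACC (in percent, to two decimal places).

10.47%

Total capital V = 1687 + 1248 + 804 = 3739.
Equity: weight = 1687/3739 = 0.4512; cost = 17.3%.
Private placement notes: weight = 1248/3739 = 0.3338; after-tax cost = 6.2% × (1 − 28.8%) = 4.4144%.
Convertible notes (debt portion): weight = 804/3739 = 0.2150; after-tax cost = 7.8% × (1 − 28.8%) = 5.5536%.
WACC = 0.4512 × 17.3000% + 0.3338 × 4.4144% + 0.2150 × 5.5536% = 10.4732%.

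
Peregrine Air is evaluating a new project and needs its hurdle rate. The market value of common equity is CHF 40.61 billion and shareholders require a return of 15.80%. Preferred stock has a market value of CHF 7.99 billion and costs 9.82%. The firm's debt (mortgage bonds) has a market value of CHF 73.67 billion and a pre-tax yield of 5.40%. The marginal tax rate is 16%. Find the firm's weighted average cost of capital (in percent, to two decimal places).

Total capital V = 40.61 + 7.99 + 73.67 = 122.27.
Equity: weight = 40.61/122.27 = 0.3321; cost = 15.8%.
Preferred: weight = 7.99/122.27 = 0.0653; cost = 9.82%.
Mortgage bonds: weight = 73.67/122.27 = 0.6025; after-tax cost = 5.4% × (1 − 16%) = 4.5360%.
WACC = 0.3321 × 15.8000% + 0.0653 × 9.8200% + 0.6025 × 4.5360% = 8.6224%.

8.62%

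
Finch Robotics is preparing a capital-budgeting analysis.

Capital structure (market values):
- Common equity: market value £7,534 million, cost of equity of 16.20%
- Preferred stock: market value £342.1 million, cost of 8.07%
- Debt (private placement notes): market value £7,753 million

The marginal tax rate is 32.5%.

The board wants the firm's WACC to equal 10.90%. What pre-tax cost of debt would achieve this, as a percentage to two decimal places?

Total capital V = 7534 + 342.1 + 7753 = 15629.1.
Equity weight = 7534/15629.1 = 0.4820.
Preferred weight = 342.1/15629.1 = 0.0219.
Private placement notes weight = 7753/15629.1 = 0.4961.
Equity contribution = 0.4820 × 16.2% = 7.8092%.
Preferred contribution = 0.0219 × 8.07% = 0.1766%.
Remaining for debt = 10.9% − 7.9858% = 2.9142%.
Rd × (1 − 32.5%) × 0.4961 = 2.9142%  ⇒  Rd = 8.7031%.

8.70%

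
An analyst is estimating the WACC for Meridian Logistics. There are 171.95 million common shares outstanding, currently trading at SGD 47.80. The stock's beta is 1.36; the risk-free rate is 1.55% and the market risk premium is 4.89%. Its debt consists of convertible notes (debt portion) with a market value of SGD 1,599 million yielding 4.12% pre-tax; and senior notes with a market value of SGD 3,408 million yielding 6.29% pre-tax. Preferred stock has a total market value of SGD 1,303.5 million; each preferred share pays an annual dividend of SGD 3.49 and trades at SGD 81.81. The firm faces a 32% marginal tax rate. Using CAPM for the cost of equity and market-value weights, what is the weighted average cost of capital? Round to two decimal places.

Cost of equity via CAPM: Re = 1.55% + 1.36 × 4.89% = 8.2004%.
Cost of preferred: Rp = 3.49 / 81.81 = 4.2660%.
Market value of equity E = 47.8 × 171.95m = 8219.21m.
Total capital V = 8219.21 + 1303.5 + 1599 + 3408 = 14529.71.
Equity: weight = 8219.21/14529.71 = 0.5657; cost = 8.2004%.
Preferred: weight = 1303.5/14529.71 = 0.0897; cost = 4.266%.
Convertible notes (debt portion): weight = 1599/14529.71 = 0.1101; after-tax cost = 4.12% × (1 − 32%) = 2.8016%.
Senior notes: weight = 3408/14529.71 = 0.2346; after-tax cost = 6.29% × (1 − 32%) = 4.2772%.
WACC = 0.5657 × 8.2004% + 0.0897 × 4.2660% + 0.1101 × 2.8016% + 0.2346 × 4.2772% = 6.3331%.

6.33%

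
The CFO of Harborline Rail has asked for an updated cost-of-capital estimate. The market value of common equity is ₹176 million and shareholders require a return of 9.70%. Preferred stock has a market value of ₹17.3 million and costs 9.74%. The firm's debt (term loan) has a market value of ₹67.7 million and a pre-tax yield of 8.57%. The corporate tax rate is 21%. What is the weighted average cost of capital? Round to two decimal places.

8.94%

Total capital V = 176 + 17.3 + 67.7 = 261.
Equity: weight = 176/261 = 0.6743; cost = 9.7%.
Preferred: weight = 17.3/261 = 0.0663; cost = 9.74%.
Term loan: weight = 67.7/261 = 0.2594; after-tax cost = 8.57% × (1 − 21%) = 6.7703%.
WACC = 0.6743 × 9.7000% + 0.0663 × 9.7400% + 0.2594 × 6.7703% = 8.9427%.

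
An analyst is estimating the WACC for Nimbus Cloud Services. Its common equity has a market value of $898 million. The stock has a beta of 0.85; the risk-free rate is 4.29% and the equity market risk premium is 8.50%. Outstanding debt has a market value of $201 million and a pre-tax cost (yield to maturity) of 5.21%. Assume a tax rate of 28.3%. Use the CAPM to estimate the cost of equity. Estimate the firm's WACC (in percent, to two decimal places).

Cost of equity via CAPM: Re = 4.29% + 0.85 × 8.5% = 11.5150%.
Total capital V = 898 + 201 = 1099.
Equity: weight = 898/1099 = 0.8171; cost = 11.515%.
Debt: weight = 201/1099 = 0.1829; after-tax cost = 5.21% × (1 − 28.3%) = 3.7356%.
WACC = 0.8171 × 11.5150% + 0.1829 × 3.7356% = 10.0922%.

10.09%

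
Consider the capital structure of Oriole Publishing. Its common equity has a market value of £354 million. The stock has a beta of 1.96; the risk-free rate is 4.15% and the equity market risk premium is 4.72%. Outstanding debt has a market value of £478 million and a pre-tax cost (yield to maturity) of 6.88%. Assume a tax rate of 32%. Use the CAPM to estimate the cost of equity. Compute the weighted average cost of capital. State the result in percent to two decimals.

8.39%

Cost of equity via CAPM: Re = 4.15% + 1.96 × 4.72% = 13.4012%.
Total capital V = 354 + 478 = 832.
Equity: weight = 354/832 = 0.4255; cost = 13.4012%.
Debt: weight = 478/832 = 0.5745; after-tax cost = 6.88% × (1 − 32%) = 4.6784%.
WACC = 0.4255 × 13.4012% + 0.5745 × 4.6784% = 8.3898%.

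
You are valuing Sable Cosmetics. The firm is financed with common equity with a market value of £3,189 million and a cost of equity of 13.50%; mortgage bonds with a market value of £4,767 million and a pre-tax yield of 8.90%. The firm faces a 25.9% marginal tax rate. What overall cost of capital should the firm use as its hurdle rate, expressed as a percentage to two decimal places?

9.36%

Total capital V = 3189 + 4767 = 7956.
Equity: weight = 3189/7956 = 0.4008; cost = 13.5%.
Mortgage bonds: weight = 4767/7956 = 0.5992; after-tax cost = 8.9% × (1 − 25.9%) = 6.5949%.
WACC = 0.4008 × 13.5000% + 0.5992 × 6.5949% = 9.3627%.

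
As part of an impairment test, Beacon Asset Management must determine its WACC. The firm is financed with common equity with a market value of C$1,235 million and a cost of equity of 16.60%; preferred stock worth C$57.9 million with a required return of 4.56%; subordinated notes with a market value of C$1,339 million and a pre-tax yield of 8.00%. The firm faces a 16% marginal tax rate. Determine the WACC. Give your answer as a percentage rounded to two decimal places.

11.31%

Total capital V = 1235 + 57.9 + 1339 = 2631.9.
Equity: weight = 1235/2631.9 = 0.4692; cost = 16.6%.
Preferred: weight = 57.9/2631.9 = 0.0220; cost = 4.56%.
Subordinated notes: weight = 1339/2631.9 = 0.5088; after-tax cost = 8% × (1 − 16%) = 6.7200%.
WACC = 0.4692 × 16.6000% + 0.0220 × 4.5600% + 0.5088 × 6.7200% = 11.3086%.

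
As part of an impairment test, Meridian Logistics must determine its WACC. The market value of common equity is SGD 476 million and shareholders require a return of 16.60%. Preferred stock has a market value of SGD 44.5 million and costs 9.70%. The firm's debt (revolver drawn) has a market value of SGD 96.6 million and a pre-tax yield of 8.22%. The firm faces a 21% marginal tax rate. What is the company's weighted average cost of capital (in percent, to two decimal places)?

14.52%

Total capital V = 476 + 44.5 + 96.6 = 617.1.
Equity: weight = 476/617.1 = 0.7713; cost = 16.6%.
Preferred: weight = 44.5/617.1 = 0.0721; cost = 9.7%.
Revolver drawn: weight = 96.6/617.1 = 0.1565; after-tax cost = 8.22% × (1 − 21%) = 6.4938%.
WACC = 0.7713 × 16.6000% + 0.0721 × 9.7000% + 0.1565 × 6.4938% = 14.5204%.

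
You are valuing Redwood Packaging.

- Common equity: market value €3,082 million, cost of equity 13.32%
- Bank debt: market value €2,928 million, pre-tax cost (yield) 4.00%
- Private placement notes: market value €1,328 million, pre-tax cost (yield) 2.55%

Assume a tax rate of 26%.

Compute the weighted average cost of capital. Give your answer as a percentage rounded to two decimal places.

Total capital V = 3082 + 2928 + 1328 = 7338.
Equity: weight = 3082/7338 = 0.4200; cost = 13.32%.
Bank debt: weight = 2928/7338 = 0.3990; after-tax cost = 4% × (1 − 26%) = 2.9600%.
Private placement notes: weight = 1328/7338 = 0.1810; after-tax cost = 2.55% × (1 − 26%) = 1.8870%.
WACC = 0.4200 × 13.3200% + 0.3990 × 2.9600% + 0.1810 × 1.8870% = 7.1171%.

7.12%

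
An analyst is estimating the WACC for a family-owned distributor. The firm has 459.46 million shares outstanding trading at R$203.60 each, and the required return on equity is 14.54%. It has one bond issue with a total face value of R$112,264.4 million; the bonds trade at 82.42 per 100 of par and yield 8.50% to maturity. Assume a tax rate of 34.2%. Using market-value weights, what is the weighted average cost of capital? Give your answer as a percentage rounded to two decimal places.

Market value of equity E = 203.6 × 459.46m = 93546.056m. Market value of debt D = 112264.4m × 82.42/100 = 92528.31848m.
Total capital V = 93546.056 + 92528.31848 = 186074.37448.
Equity: weight = 93546.056/186074.37448 = 0.5027; cost = 14.54%.
Bonds outstanding: weight = 92528.31848/186074.37448 = 0.4973; after-tax cost = 8.5% × (1 − 34.2%) = 5.5930%.
WACC = 0.5027 × 14.5400% + 0.4973 × 5.5930% = 10.0910%.

10.09%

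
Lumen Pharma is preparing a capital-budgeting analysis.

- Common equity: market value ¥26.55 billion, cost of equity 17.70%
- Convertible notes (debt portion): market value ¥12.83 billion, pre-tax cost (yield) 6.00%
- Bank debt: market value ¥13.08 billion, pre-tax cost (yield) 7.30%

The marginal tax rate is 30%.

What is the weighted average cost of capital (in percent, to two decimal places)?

11.26%

Total capital V = 26.55 + 12.83 + 13.08 = 52.46.
Equity: weight = 26.55/52.46 = 0.5061; cost = 17.7%.
Convertible notes (debt portion): weight = 12.83/52.46 = 0.2446; after-tax cost = 6% × (1 − 30%) = 4.2000%.
Bank debt: weight = 13.08/52.46 = 0.2493; after-tax cost = 7.3% × (1 − 30%) = 5.1100%.
WACC = 0.5061 × 17.7000% + 0.2446 × 4.2000% + 0.2493 × 5.1100% = 11.2592%.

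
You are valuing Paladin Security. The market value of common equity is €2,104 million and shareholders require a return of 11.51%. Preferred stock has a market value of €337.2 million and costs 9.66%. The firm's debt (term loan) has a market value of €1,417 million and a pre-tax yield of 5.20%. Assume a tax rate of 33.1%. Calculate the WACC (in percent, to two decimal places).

Total capital V = 2104 + 337.2 + 1417 = 3858.2.
Equity: weight = 2104/3858.2 = 0.5453; cost = 11.51%.
Preferred: weight = 337.2/3858.2 = 0.0874; cost = 9.66%.
Term loan: weight = 1417/3858.2 = 0.3673; after-tax cost = 5.2% × (1 − 33.1%) = 3.4788%.
WACC = 0.5453 × 11.5100% + 0.0874 × 9.6600% + 0.3673 × 3.4788% = 8.3987%.

8.40%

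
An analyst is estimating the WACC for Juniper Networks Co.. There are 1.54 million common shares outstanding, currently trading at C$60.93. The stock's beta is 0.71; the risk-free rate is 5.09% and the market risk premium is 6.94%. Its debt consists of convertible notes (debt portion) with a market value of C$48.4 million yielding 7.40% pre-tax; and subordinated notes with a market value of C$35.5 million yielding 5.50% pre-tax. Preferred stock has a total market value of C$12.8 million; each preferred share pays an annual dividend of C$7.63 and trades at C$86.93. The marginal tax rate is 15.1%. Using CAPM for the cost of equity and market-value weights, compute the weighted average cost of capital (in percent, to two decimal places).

7.99%

Cost of equity via CAPM: Re = 5.09% + 0.71 × 6.94% = 10.0174%.
Cost of preferred: Rp = 7.63 / 86.93 = 8.7772%.
Market value of equity E = 60.93 × 1.54m = 93.8322m.
Total capital V = 93.8322 + 12.8 + 48.4 + 35.5 = 190.5322.
Equity: weight = 93.8322/190.5322 = 0.4925; cost = 10.0174%.
Preferred: weight = 12.8/190.5322 = 0.0672; cost = 8.7772%.
Convertible notes (debt portion): weight = 48.4/190.5322 = 0.2540; after-tax cost = 7.4% × (1 − 15.1%) = 6.2826%.
Subordinated notes: weight = 35.5/190.5322 = 0.1863; after-tax cost = 5.5% × (1 − 15.1%) = 4.6695%.
WACC = 0.4925 × 10.0174% + 0.0672 × 8.7772% + 0.2540 × 6.2826% + 0.1863 × 4.6695% = 7.9889%.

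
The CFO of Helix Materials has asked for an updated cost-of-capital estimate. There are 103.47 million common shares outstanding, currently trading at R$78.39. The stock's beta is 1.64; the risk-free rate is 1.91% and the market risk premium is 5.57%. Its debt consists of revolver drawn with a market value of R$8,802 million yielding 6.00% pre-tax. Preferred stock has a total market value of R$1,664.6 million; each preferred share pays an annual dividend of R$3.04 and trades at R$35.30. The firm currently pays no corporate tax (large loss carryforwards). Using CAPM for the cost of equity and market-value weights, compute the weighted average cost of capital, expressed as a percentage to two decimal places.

8.44%

Cost of equity via CAPM: Re = 1.91% + 1.64 × 5.57% = 11.0448%.
Cost of preferred: Rp = 3.04 / 35.3 = 8.6119%.
Market value of equity E = 78.39 × 103.47m = 8111.0133m.
Total capital V = 8111.0133 + 1664.6 + 8802 = 18577.6133.
Equity: weight = 8111.0133/18577.6133 = 0.4366; cost = 11.0448%.
Preferred: weight = 1664.6/18577.6133 = 0.0896; cost = 8.6119%.
Revolver drawn: weight = 8802/18577.6133 = 0.4738; after-tax cost = 6% × (1 − 0%) = 6.0000%.
WACC = 0.4366 × 11.0448% + 0.0896 × 8.6119% + 0.4738 × 6.0000% = 8.4366%.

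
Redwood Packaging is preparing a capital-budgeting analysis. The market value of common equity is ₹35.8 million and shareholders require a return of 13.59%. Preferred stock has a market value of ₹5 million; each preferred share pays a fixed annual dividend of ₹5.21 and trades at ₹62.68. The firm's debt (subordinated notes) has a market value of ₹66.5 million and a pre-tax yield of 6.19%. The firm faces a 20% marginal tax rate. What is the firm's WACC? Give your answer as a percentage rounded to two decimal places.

7.99%

Cost of preferred: Rp = 5.21 / 62.68 = 8.3121%.
Total capital V = 35.8 + 5 + 66.5 = 107.3.
Equity: weight = 35.8/107.3 = 0.3336; cost = 13.59%.
Preferred: weight = 5/107.3 = 0.0466; cost = 8.3121%.
Subordinated notes: weight = 66.5/107.3 = 0.6198; after-tax cost = 6.19% × (1 − 20%) = 4.9520%.
WACC = 0.3336 × 13.5900% + 0.0466 × 8.3121% + 0.6198 × 4.9520% = 7.9906%.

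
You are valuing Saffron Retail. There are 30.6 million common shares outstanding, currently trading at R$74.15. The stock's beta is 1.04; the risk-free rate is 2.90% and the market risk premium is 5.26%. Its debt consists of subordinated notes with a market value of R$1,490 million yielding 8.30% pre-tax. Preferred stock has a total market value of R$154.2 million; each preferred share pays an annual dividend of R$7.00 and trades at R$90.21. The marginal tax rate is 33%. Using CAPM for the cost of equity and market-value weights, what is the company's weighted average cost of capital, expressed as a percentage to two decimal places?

7.28%

Cost of equity via CAPM: Re = 2.9% + 1.04 × 5.26% = 8.3704%.
Cost of preferred: Rp = 7.0 / 90.21 = 7.7597%.
Market value of equity E = 74.15 × 30.6m = 2268.99m.
Total capital V = 2268.99 + 154.2 + 1490 = 3913.19.
Equity: weight = 2268.99/3913.19 = 0.5798; cost = 8.3704%.
Preferred: weight = 154.2/3913.19 = 0.0394; cost = 7.7597%.
Subordinated notes: weight = 1490/3913.19 = 0.3808; after-tax cost = 8.3% × (1 − 33%) = 5.5610%.
WACC = 0.5798 × 8.3704% + 0.0394 × 7.7597% + 0.3808 × 5.5610% = 7.2766%.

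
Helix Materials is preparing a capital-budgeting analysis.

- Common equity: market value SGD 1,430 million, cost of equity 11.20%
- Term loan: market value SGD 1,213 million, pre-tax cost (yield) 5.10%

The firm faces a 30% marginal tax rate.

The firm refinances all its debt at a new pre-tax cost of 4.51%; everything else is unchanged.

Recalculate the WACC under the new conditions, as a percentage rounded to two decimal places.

7.51%

After the change:
Total capital V = 1430 + 1213 = 2643.
Equity: weight = 1430/2643 = 0.5411; cost = 11.2%.
Term loan: weight = 1213/2643 = 0.4589; after-tax cost = 4.51% × (1 − 30%) = 3.1570%.
WACC = 0.5411 × 11.2000% + 0.4589 × 3.1570% = 7.5087%.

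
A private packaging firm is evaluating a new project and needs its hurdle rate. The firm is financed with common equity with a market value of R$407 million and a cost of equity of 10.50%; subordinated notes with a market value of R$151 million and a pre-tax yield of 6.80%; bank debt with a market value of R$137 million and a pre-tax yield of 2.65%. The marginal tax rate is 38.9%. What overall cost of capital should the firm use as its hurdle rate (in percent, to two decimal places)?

7.37%

Total capital V = 407 + 151 + 137 = 695.
Equity: weight = 407/695 = 0.5856; cost = 10.5%.
Subordinated notes: weight = 151/695 = 0.2173; after-tax cost = 6.8% × (1 − 38.9%) = 4.1548%.
Bank debt: weight = 137/695 = 0.1971; after-tax cost = 2.65% × (1 − 38.9%) = 1.6191%.
WACC = 0.5856 × 10.5000% + 0.2173 × 4.1548% + 0.1971 × 1.6191% = 7.3708%.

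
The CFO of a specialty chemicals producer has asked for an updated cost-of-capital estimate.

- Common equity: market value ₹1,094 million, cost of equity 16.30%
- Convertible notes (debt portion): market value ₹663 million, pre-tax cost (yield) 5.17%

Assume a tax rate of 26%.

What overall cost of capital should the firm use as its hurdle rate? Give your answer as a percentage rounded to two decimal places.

Total capital V = 1094 + 663 = 1757.
Equity: weight = 1094/1757 = 0.6227; cost = 16.3%.
Convertible notes (debt portion): weight = 663/1757 = 0.3773; after-tax cost = 5.17% × (1 − 26%) = 3.8258%.
WACC = 0.6227 × 16.3000% + 0.3773 × 3.8258% = 11.5929%.

11.59%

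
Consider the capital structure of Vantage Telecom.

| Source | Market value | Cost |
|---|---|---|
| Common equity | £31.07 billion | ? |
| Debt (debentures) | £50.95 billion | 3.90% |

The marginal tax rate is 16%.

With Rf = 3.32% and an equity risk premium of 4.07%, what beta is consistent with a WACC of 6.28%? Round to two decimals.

Total capital V = 31.07 + 50.95 = 82.02.
Equity weight = 31.07/82.02 = 0.3788.
Debentures weight = 50.95/82.02 = 0.6212.
Debt contribution = 0.6212 × 3.9% × (1 − 16%) = 2.0350%.
Required equity contribution = 6.28% − 2.0350% = 4.2450%  ⇒  Re = 11.2061%.
CAPM: 11.2061% = 3.32% + β × 4.07%  ⇒  β = 1.9376.

1.94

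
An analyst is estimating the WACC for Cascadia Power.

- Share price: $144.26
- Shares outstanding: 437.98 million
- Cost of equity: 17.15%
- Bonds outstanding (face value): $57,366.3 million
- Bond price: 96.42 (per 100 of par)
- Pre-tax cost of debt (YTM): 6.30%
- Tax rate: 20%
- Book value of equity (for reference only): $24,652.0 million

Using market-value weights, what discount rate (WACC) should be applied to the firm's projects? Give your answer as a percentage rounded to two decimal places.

Market value of equity E = 144.26 × 437.98m = 63182.9948m. Market value of debt D = 57366.3m × 96.42/100 = 55312.58646m.
Total capital V = 63182.9948 + 55312.58646 = 118495.58126.
Equity: weight = 63182.9948/118495.58126 = 0.5332; cost = 17.15%.
Bonds outstanding: weight = 55312.58646/118495.58126 = 0.4668; after-tax cost = 6.3% × (1 − 20%) = 5.0400%.
WACC = 0.5332 × 17.1500% + 0.4668 × 5.0400% = 11.4972%.

11.50%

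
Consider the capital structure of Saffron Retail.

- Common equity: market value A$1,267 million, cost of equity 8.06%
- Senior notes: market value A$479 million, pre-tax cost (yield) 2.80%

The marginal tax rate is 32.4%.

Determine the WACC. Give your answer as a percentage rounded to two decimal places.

6.37%

Total capital V = 1267 + 479 = 1746.
Equity: weight = 1267/1746 = 0.7257; cost = 8.06%.
Senior notes: weight = 479/1746 = 0.2743; after-tax cost = 2.8% × (1 − 32.4%) = 1.8928%.
WACC = 0.7257 × 8.0600% + 0.2743 × 1.8928% = 6.3681%.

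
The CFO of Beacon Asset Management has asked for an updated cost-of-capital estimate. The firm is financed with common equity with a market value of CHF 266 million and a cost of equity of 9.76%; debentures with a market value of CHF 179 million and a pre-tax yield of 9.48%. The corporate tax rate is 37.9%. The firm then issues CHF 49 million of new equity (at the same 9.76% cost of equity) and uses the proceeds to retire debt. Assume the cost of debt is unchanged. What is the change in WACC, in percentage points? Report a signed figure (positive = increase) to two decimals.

+0.43 pp

Current WACC:
Total capital V = 266 + 179 = 445.
Equity: weight = 266/445 = 0.5978; cost = 9.76%.
Debentures: weight = 179/445 = 0.4022; after-tax cost = 9.48% × (1 − 37.9%) = 5.8871%.
WACC = 0.5978 × 9.7600% + 0.4022 × 5.8871% = 8.2021%.
After the change:
Total capital V = 315 + 130 = 445.
Equity: weight = 315/445 = 0.7079; cost = 9.76%.
Debentures: weight = 130/445 = 0.2921; after-tax cost = 9.48% × (1 − 37.9%) = 5.8871%.
WACC = 0.7079 × 9.7600% + 0.2921 × 5.8871% = 8.6286%.
Change in WACC = 8.6286% − 8.2021% = 0.4265 pp.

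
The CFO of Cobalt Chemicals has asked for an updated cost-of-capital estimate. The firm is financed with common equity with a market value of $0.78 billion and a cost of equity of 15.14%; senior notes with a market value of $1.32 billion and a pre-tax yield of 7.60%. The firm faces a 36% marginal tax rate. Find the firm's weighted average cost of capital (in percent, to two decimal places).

8.68%

Total capital V = 0.78 + 1.32 = 2.1.
Equity: weight = 0.78/2.1 = 0.3714; cost = 15.14%.
Senior notes: weight = 1.32/2.1 = 0.6286; after-tax cost = 7.6% × (1 − 36%) = 4.8640%.
WACC = 0.3714 × 15.1400% + 0.6286 × 4.8640% = 8.6808%.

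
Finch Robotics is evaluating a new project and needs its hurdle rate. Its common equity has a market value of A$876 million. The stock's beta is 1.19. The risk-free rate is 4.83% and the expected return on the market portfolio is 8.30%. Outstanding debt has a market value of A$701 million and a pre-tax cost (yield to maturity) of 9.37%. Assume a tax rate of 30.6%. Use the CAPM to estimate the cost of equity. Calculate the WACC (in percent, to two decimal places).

Market risk premium = 8.3% − 4.83% = 3.47%.
Cost of equity via CAPM: Re = 4.83% + 1.19 × 3.47% = 8.9593%.
Total capital V = 876 + 701 = 1577.
Equity: weight = 876/1577 = 0.5555; cost = 8.9593%.
Debt: weight = 701/1577 = 0.4445; after-tax cost = 9.37% × (1 − 30.6%) = 6.5028%.
WACC = 0.5555 × 8.9593% + 0.4445 × 6.5028% = 7.8673%.

7.87%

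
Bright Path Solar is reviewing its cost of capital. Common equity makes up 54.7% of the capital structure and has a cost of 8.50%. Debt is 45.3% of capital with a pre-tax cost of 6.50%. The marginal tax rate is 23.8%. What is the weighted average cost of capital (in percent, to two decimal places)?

After-tax cost of debt = 6.5% × (1 − 23.8%) = 4.9530%.
WACC = 0.547 × 8.5000% + 0.453 × 4.9530% = 6.8932%.

6.89%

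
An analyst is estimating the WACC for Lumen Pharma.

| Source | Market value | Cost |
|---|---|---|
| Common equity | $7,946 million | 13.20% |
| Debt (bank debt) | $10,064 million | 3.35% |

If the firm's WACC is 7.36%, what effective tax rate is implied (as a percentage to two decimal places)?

Total capital V = 7946 + 10064 = 18010.
Equity weight = 7946/18010 = 0.4412.
Bank debt weight = 10064/18010 = 0.5588.
Equity contribution = 0.4412 × 13.2% = 5.8238%.
Debt contribution must be 7.36% − 5.8238% = 1.5362%.
0.5588 × 3.35% × (1 − T) = 1.5362%  ⇒  (1 − T) = 0.8206.
T = 17.9389%.

17.94%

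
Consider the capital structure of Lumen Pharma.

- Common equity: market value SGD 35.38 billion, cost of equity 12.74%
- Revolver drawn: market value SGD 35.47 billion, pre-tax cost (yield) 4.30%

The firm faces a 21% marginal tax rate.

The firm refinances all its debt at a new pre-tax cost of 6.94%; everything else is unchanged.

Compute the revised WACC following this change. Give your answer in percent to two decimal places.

After the change:
Total capital V = 35.38 + 35.47 = 70.85.
Equity: weight = 35.38/70.85 = 0.4994; cost = 12.74%.
Revolver drawn: weight = 35.47/70.85 = 0.5006; after-tax cost = 6.94% × (1 − 21%) = 5.4826%.
WACC = 0.4994 × 12.7400% + 0.5006 × 5.4826% = 9.1067%.

9.11%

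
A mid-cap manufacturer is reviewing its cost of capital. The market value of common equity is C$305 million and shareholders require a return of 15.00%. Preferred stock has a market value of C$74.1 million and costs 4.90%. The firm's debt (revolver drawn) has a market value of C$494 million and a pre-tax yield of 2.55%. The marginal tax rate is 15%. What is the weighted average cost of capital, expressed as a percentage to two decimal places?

6.88%

Total capital V = 305 + 74.1 + 494 = 873.1.
Equity: weight = 305/873.1 = 0.3493; cost = 15%.
Preferred: weight = 74.1/873.1 = 0.0849; cost = 4.9%.
Revolver drawn: weight = 494/873.1 = 0.5658; after-tax cost = 2.55% × (1 − 15%) = 2.1675%.
WACC = 0.3493 × 15.0000% + 0.0849 × 4.9000% + 0.5658 × 2.1675% = 6.8822%.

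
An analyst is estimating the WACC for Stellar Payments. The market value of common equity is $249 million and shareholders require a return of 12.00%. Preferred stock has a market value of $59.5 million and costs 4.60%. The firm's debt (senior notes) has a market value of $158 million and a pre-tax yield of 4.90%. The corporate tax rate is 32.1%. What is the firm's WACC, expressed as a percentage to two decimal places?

Total capital V = 249 + 59.5 + 158 = 466.5.
Equity: weight = 249/466.5 = 0.5338; cost = 12%.
Preferred: weight = 59.5/466.5 = 0.1275; cost = 4.6%.
Senior notes: weight = 158/466.5 = 0.3387; after-tax cost = 4.9% × (1 − 32.1%) = 3.3271%.
WACC = 0.5338 × 12.0000% + 0.1275 × 4.6000% + 0.3387 × 3.3271% = 8.1187%.

8.12%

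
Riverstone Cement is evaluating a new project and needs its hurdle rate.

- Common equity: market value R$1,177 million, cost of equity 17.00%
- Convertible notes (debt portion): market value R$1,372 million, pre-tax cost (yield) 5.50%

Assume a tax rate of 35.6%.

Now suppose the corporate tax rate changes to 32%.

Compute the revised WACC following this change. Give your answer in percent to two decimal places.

9.86%

After the change:
Total capital V = 1177 + 1372 = 2549.
Equity: weight = 1177/2549 = 0.4617; cost = 17%.
Convertible notes (debt portion): weight = 1372/2549 = 0.5383; after-tax cost = 5.5% × (1 − 32%) = 3.7400%.
WACC = 0.4617 × 17.0000% + 0.5383 × 3.7400% = 9.8628%.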